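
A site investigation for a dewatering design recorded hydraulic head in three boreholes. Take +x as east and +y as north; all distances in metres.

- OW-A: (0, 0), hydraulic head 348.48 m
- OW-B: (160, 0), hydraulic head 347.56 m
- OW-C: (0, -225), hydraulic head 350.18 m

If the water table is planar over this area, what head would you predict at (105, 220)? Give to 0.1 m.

346.2 m

∂h/∂x = (347.56 − 348.48) / (160 − 0) = -0.005750
∂h/∂y = (350.18 − 348.48) / (-225 − 0) = -0.007556
h(105, 220) = 348.48 + (-0.005750)·(105) + (-0.007556)·(220) = 348.48 -0.604 -1.662 = 346.214 m.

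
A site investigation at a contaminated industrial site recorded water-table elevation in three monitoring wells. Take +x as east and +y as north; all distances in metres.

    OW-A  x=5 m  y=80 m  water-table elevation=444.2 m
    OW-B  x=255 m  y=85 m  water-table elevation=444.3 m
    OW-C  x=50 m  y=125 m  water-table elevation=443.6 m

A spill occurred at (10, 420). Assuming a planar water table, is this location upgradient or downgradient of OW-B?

Taking OW-A as reference: OW-B−OW-A = (250, 5, +0.1); OW-C−OW-A = (45, 45, -0.6).
Determinant of the coordinate differences = 250·45 − 45·5 = 11025.
∂h/∂x = [(+0.1)·45 − (-0.6)·5] / 11025 = +0.0006803
∂h/∂y = [250·(-0.6) − 45·(+0.1)] / 11025 = -0.01401
Head at (10, 420) = 444.2 + (+0.0006803)·(5) + (-0.01401)·(340) = 439.44 m.
That is lower than the 444.3 m at OW-B, so the point is downgradient.

downgradient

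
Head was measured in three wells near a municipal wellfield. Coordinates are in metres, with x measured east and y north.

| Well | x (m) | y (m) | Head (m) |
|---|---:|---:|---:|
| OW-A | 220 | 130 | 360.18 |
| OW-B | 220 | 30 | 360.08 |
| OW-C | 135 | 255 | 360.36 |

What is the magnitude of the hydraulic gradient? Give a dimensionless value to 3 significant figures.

Taking OW-A as reference: OW-B−OW-A = (0, -100, -0.10); OW-C−OW-A = (-85, 125, +0.18).
Determinant of the coordinate differences = 0·125 − (-85)·(-100) = -8500.
∂h/∂x = [(-0.10)·125 − (+0.18)·(-100)] / -8500 = -0.0006471
∂h/∂y = [0·(+0.18) − (-85)·(-0.10)] / -8500 = +0.001000
|∇h| = √(-0.0006471² + 0.001000²) = 0.001191

0.00119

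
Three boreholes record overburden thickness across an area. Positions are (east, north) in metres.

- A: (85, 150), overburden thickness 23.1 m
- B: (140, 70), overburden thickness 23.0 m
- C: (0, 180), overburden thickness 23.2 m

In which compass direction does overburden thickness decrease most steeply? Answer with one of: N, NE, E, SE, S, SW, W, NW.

Differences from A: to B (Δx, Δy, Δh) = (55, -80, -0.1); to C = (-85, 30, +0.1).
Determinant of the coordinate differences = 55·30 − (-85)·(-80) = -5150.
∂d/∂x = [(-0.1)·30 − (+0.1)·(-80)] / -5150 = -0.0009709
∂d/∂y = [55·(+0.1) − (-85)·(-0.1)] / -5150 = +0.0005825
Steepest decrease is along −∇f = (+0.0009709 E, -0.0005825 N) → southeast.

SE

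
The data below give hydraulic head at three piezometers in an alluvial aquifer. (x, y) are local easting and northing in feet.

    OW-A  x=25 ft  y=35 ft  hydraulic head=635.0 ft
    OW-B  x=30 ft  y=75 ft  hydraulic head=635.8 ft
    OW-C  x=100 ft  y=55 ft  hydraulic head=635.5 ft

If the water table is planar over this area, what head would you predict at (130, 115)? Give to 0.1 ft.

Differences from OW-A: to OW-B (Δx, Δy, Δh) = (5, 40, +0.8); to OW-C = (75, 20, +0.5).
Solve a·Δx + b·Δy = Δh: det = 5·20 − 75·40 = -2900.
∂h/∂x = [(+0.8)·20 − (+0.5)·40] / -2900 = +0.001379
∂h/∂y = [5·(+0.5) − 75·(+0.8)] / -2900 = +0.01983
h(130, 115) = 635.0 + (+0.001379)·(105) + (+0.01983)·(80) = 635.0 +0.145 +1.586 = 636.731 ft.

636.7 ft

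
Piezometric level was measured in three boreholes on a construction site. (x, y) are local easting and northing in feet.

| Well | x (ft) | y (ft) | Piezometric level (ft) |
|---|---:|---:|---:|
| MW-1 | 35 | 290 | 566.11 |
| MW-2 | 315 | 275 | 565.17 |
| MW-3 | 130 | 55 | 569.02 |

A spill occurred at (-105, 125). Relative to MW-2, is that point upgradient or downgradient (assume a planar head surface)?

upgradient

Taking MW-1 as reference: MW-2−MW-1 = (280, -15, -0.94); MW-3−MW-1 = (95, -235, +2.91).
Determinant of the coordinate differences = 280·(-235) − 95·(-15) = -64375.
∂h/∂x = [(-0.94)·(-235) − (+2.91)·(-15)] / -64375 = -0.004110
∂h/∂y = [280·(+2.91) − 95·(-0.94)] / -64375 = -0.01404
Head at (-105, 125) = 566.11 + (-0.004110)·(-140) + (-0.01404)·(-165) = 569.00 ft.
That is higher than the 565.17 ft at MW-2, so the point is upgradient.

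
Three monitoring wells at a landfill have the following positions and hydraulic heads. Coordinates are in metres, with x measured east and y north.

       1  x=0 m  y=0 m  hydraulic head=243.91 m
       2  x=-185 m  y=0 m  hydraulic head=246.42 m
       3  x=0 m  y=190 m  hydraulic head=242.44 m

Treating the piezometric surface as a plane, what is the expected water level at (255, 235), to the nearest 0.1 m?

238.6 m

∂h/∂x = (246.42 − 243.91) / (-185 − 0) = -0.01357
∂h/∂y = (242.44 − 243.91) / (190 − 0) = -0.007737
h(255, 235) = 243.91 + (-0.01357)·(255) + (-0.007737)·(235) = 243.91 -3.460 -1.818 = 238.632 m.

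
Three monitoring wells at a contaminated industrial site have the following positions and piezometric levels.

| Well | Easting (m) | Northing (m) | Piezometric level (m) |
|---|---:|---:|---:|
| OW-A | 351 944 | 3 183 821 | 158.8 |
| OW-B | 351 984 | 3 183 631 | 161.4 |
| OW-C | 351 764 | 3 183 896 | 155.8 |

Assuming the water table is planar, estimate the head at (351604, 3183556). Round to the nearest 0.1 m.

Differences from OW-A: to OW-B (Δx, Δy, Δh) = (40, -190, +2.6); to OW-C = (-180, 75, -3.0).
Solve a·Δx + b·Δy = Δh: det = 40·75 − (-180)·(-190) = -31200.
∂h/∂x = [(+2.6)·75 − (-3.0)·(-190)] / -31200 = +0.01202
∂h/∂y = [40·(-3.0) − (-180)·(+2.6)] / -31200 = -0.01115
h(351604, 3183556) = 158.8 + (+0.01202)·(-340) + (-0.01115)·(-265) = 158.8 -4.087 +2.956 = 157.669 m.

157.7 m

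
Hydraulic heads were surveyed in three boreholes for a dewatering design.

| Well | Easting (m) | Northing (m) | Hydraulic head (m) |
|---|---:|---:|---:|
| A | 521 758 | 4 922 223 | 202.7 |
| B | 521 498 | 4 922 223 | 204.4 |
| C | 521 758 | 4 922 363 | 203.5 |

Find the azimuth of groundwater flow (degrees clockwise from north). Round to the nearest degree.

∂h/∂x = (204.4 − 202.7) / (521498 − 521758) = -0.006538
∂h/∂y = (203.5 − 202.7) / (4922363 − 4922223) = +0.005714
Flow direction (−∇h) has components (+0.006538 E, -0.005714 N).
Azimuth = atan2(E, N) = atan2(+0.006538, -0.005714) = 131.2° ≈ 131°.

131°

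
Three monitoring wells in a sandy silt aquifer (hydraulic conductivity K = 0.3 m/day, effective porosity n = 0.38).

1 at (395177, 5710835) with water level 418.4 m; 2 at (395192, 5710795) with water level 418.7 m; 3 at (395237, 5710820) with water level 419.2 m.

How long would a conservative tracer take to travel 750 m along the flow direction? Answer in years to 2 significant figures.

200 years

Taking 1 as reference: 2−1 = (15, -40, +0.3); 3−1 = (60, -15, +0.8).
Solve a·Δx + b·Δy = Δh: det = 15·(-15) − 60·(-40) = 2175.
∂h/∂x = [(+0.3)·(-15) − (+0.8)·(-40)] / 2175 = +0.01264
∂h/∂y = [15·(+0.8) − 60·(+0.3)] / 2175 = -0.002759
|∇h| = √(0.01264² + -0.002759²) = 0.01294
Seepage velocity v = K·i/n = 0.3 × 0.01294 / 0.38 = 0.01022 m/day.
t = 750 / 0.01022 = 7.339e+04 days = 201 years.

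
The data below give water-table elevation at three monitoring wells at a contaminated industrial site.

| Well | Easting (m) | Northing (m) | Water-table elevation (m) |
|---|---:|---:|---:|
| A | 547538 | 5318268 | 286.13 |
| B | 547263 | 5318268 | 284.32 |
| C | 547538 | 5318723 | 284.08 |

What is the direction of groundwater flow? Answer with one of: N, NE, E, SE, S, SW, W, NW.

NW

∂h/∂x = (284.32 − 286.13) / (547263 − 547538) = +0.006582
∂h/∂y = (284.08 − 286.13) / (5318723 − 5318268) = -0.004505
Flow = −∇h = (-0.006582 east, +0.004505 north), which points northwest.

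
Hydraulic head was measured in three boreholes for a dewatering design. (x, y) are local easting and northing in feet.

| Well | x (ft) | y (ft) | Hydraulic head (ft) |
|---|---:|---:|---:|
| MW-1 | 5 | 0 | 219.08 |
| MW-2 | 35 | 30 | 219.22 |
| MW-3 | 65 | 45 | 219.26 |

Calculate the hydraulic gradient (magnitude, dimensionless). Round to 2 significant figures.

Taking MW-1 as reference: MW-2−MW-1 = (30, 30, +0.14); MW-3−MW-1 = (60, 45, +0.18).
Determinant of the coordinate differences = 30·45 − 60·30 = -450.
∂h/∂x = [(+0.14)·45 − (+0.18)·30] / -450 = -0.002000
∂h/∂y = [30·(+0.18) − 60·(+0.14)] / -450 = +0.006667
|∇h| = √(-0.002000² + 0.006667²) = 0.006961

0.0070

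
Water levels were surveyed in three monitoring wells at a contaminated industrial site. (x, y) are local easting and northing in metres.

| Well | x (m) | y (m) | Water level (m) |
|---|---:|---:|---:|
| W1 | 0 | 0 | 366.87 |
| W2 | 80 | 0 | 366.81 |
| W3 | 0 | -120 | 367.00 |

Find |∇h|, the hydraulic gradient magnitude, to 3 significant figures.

∂h/∂x = (366.81 − 366.87) / (80 − 0) = -0.0007500
∂h/∂y = (367.00 − 366.87) / (-120 − 0) = -0.001083
|∇h| = √(-0.0007500² + -0.001083²) = 0.001317

0.00132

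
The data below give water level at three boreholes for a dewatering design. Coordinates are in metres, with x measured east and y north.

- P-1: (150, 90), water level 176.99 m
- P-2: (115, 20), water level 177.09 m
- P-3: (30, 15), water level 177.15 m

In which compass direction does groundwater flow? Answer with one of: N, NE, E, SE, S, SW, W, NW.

With h = a·x + b·y + c and P-1 as origin, the differences give:
  (-35)·a + (-70)·b = +0.10
  (-120)·a + (-75)·b = +0.16
Eliminate b (×(-75) and ×(-70), subtract): -5775·a = 3.700 → a = ∂h/∂x = -0.0006407
Back-substitute: b = ∂h/∂y = -0.001108.
Flow = −∇h = (+0.0006407 east, +0.001108 north), which points northeast.

NE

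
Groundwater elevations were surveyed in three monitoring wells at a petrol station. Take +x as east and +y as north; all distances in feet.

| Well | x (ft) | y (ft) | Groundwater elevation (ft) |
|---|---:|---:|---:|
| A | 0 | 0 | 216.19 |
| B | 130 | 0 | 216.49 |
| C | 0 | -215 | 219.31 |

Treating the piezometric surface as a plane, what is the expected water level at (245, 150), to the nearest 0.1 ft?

∂h/∂x = (216.49 − 216.19) / (130 − 0) = +0.002308
∂h/∂y = (219.31 − 216.19) / (-215 − 0) = -0.01451
h(245, 150) = 216.19 + (+0.002308)·(245) + (-0.01451)·(150) = 216.19 +0.565 -2.177 = 214.579 ft.

214.6 ft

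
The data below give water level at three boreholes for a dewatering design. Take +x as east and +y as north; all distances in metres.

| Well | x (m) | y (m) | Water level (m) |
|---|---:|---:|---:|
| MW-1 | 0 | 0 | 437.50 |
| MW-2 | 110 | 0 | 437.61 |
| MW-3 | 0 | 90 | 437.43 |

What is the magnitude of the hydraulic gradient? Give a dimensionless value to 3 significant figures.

0.00127

∂h/∂x = (437.61 − 437.50) / (110 − 0) = +0.001000
∂h/∂y = (437.43 − 437.50) / (90 − 0) = -0.0007778
|∇h| = √(0.001000² + -0.0007778²) = 0.001267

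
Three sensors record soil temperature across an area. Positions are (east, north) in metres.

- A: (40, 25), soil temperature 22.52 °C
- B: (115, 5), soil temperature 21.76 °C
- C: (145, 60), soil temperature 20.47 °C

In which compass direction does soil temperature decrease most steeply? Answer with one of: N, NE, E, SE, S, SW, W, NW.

NE

Three-point gradient (reference A): Δ to B = (75, -20, -0.76), Δ to C = (105, 35, -2.05).
∂T/∂x = -0.01431, ∂T/∂y = -0.01565 (det = 4725).
Steepest decrease is along −∇f = (+0.01431 E, +0.01565 N) → northeast.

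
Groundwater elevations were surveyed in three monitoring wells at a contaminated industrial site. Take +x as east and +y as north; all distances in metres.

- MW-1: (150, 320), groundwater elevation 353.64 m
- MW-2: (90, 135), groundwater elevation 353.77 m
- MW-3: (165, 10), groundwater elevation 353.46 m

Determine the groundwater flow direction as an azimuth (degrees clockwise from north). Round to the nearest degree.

097°

Differences from MW-1: to MW-2 (Δx, Δy, Δh) = (-60, -185, +0.13); to MW-3 = (15, -310, -0.18).
Solve a·Δx + b·Δy = Δh: det = (-60)·(-310) − 15·(-185) = 21375.
∂h/∂x = [(+0.13)·(-310) − (-0.18)·(-185)] / 21375 = -0.003443
∂h/∂y = [(-60)·(-0.18) − 15·(+0.13)] / 21375 = +0.0004140
Flow direction (−∇h) has components (+0.003443 E, -0.0004140 N).
Azimuth = atan2(E, N) = atan2(+0.003443, -0.0004140) = 96.9° ≈ 097°.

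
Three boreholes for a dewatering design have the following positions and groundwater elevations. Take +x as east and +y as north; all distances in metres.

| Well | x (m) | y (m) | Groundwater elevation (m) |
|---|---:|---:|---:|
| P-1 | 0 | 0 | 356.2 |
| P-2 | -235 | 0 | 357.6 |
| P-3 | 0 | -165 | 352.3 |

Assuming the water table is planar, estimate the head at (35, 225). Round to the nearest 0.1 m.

361.3 m

∂h/∂x = (357.6 − 356.2) / (-235 − 0) = -0.005957
∂h/∂y = (352.3 − 356.2) / (-165 − 0) = +0.02364
h(35, 225) = 356.2 + (-0.005957)·(35) + (+0.02364)·(225) = 356.2 -0.209 +5.318 = 361.310 m.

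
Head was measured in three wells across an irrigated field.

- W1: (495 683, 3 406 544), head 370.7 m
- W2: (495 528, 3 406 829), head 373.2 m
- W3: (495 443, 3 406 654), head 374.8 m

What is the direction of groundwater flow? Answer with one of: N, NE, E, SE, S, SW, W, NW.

E

With h = a·x + b·y + c and W1 as origin, the differences give:
  (-155)·a + 285·b = +2.5
  (-240)·a + 110·b = +4.1
Eliminate b (×110 and ×285, subtract): 51350·a = -893.50 → a = ∂h/∂x = -0.01740
Back-substitute: b = ∂h/∂y = -0.0006913.
Flow = −∇h = (+0.01740 east, +0.0006913 north), which points east.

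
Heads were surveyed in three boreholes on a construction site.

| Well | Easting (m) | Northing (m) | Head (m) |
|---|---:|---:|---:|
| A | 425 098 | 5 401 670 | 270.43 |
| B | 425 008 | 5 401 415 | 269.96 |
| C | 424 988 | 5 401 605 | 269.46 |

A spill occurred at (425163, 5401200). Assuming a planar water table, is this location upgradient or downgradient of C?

With h = a·x + b·y + c and A as origin, the differences give:
  (-90)·a + (-255)·b = -0.47
  (-110)·a + (-65)·b = -0.97
Eliminate b (×(-65) and ×(-255), subtract): -22200·a = -216.800 → a = ∂h/∂x = +0.009766
Back-substitute: b = ∂h/∂y = -0.001604.
Head at (425163, 5401200) = 270.43 + (+0.009766)·(65) + (-0.001604)·(-470) = 271.82 m.
That is higher than the 269.46 m at C, so the point is upgradient.

upgradient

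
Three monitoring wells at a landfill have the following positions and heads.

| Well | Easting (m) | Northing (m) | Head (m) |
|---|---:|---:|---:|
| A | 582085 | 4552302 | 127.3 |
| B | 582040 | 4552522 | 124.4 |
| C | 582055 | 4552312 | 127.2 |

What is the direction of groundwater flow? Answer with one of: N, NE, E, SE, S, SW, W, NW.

N

Three-point gradient (reference A): Δ to B = (-45, 220, -2.9), Δ to C = (-30, 10, -0.1).
∂h/∂x = -0.001138, ∂h/∂y = -0.01341 (det = 6150).
Flow = −∇h = (+0.001138 east, +0.01341 north), which points north.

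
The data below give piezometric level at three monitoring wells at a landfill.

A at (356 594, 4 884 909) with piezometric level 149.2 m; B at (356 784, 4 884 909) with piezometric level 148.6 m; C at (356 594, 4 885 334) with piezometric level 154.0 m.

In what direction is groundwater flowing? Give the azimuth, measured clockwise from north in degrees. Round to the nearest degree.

164°

∂h/∂x = (148.6 − 149.2) / (356784 − 356594) = -0.003158
∂h/∂y = (154.0 − 149.2) / (4885334 − 4884909) = +0.01129
Flow direction (−∇h) has components (+0.003158 E, -0.01129 N).
Azimuth = atan2(E, N) = atan2(+0.003158, -0.01129) = 164.4° ≈ 164°.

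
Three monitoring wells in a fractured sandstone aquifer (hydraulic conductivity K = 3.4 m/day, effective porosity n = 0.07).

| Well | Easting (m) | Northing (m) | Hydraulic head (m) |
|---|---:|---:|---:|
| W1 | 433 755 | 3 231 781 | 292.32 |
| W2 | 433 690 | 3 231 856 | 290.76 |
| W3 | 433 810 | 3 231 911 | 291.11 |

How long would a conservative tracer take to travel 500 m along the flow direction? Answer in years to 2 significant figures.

With h = a·x + b·y + c and W1 as origin, the differences give:
  (-65)·a + 75·b = -1.56
  55·a + 130·b = -1.21
Eliminate b (×130 and ×75, subtract): -12575·a = -112.050 → a = ∂h/∂x = +0.008911
Back-substitute: b = ∂h/∂y = -0.01308.
|∇h| = √(0.008911² + -0.01308²) = 0.01583
Seepage velocity v = K·i/n = 3.4 × 0.01583 / 0.07 = 0.7689 m/day.
t = 500 / 0.7689 = 650.3 days = 1.78 years.

1.8 years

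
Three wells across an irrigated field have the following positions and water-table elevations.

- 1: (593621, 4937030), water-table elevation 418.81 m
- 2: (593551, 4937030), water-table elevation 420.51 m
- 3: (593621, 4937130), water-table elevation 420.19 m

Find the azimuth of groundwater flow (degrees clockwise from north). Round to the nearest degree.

120°

∂h/∂x = (420.51 − 418.81) / (593551 − 593621) = -0.02429
∂h/∂y = (420.19 − 418.81) / (4937130 − 4937030) = +0.01380
Flow direction (−∇h) has components (+0.02429 E, -0.01380 N).
Azimuth = atan2(E, N) = atan2(+0.02429, -0.01380) = 119.6° ≈ 120°.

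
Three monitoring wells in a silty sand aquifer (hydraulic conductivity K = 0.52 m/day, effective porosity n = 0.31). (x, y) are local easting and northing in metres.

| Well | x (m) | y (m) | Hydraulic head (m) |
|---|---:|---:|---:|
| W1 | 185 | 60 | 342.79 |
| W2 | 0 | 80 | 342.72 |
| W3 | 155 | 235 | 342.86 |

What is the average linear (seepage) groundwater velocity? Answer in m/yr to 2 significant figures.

With h = a·x + b·y + c and W1 as origin, the differences give:
  (-185)·a + 20·b = -0.07
  (-30)·a + 175·b = +0.07
Eliminate b (×175 and ×20, subtract): -31775·a = -13.650 → a = ∂h/∂x = +0.0004296
Back-substitute: b = ∂h/∂y = +0.0004736.
|∇h| = √(0.0004296² + 0.0004736²) = 0.0006394
Seepage velocity v = K·i/n = 0.52 × 0.0006394 / 0.31 = 0.001073 m/day = 0.3919 m/yr.

0.39 m/yr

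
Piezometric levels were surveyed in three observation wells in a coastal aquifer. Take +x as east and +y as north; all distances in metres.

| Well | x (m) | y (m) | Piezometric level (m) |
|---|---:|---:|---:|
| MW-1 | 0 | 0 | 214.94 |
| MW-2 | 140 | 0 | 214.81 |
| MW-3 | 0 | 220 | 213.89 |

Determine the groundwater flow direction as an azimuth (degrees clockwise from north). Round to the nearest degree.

∂h/∂x = (214.81 − 214.94) / (140 − 0) = -0.0009286
∂h/∂y = (213.89 − 214.94) / (220 − 0) = -0.004773
Flow direction (−∇h) has components (+0.0009286 E, +0.004773 N).
Azimuth = atan2(E, N) = atan2(+0.0009286, +0.004773) = 11.0° ≈ 011°.

011°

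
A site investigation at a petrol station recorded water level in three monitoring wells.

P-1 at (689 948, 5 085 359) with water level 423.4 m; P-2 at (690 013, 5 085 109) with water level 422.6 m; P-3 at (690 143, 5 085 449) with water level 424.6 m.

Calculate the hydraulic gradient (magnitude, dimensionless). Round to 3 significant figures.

Differences from P-1: to P-2 (Δx, Δy, Δh) = (65, -250, -0.8); to P-3 = (195, 90, +1.2).
Determinant of the coordinate differences = 65·90 − 195·(-250) = 54600.
∂h/∂x = [(-0.8)·90 − (+1.2)·(-250)] / 54600 = +0.004176
∂h/∂y = [65·(+1.2) − 195·(-0.8)] / 54600 = +0.004286
|∇h| = √(0.004176² + 0.004286²) = 0.005984

0.00598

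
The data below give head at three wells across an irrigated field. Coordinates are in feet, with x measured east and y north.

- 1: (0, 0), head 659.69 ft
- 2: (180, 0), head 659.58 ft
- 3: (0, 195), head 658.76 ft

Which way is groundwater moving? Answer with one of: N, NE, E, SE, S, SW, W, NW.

∂h/∂x = (659.58 − 659.69) / (180 − 0) = -0.0006111
∂h/∂y = (658.76 − 659.69) / (195 − 0) = -0.004769
Flow = −∇h = (+0.0006111 east, +0.004769 north), which points north.

N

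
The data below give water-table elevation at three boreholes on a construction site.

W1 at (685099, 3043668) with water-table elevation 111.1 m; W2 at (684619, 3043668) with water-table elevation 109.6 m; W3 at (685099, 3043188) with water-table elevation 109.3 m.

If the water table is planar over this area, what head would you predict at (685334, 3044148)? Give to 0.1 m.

∂h/∂x = (109.6 − 111.1) / (684619 − 685099) = +0.003125
∂h/∂y = (109.3 − 111.1) / (3043188 − 3043668) = +0.003750
h(685334, 3044148) = 111.1 + (+0.003125)·(235) + (+0.003750)·(480) = 111.1 +0.734 +1.800 = 113.634 m.

113.6 m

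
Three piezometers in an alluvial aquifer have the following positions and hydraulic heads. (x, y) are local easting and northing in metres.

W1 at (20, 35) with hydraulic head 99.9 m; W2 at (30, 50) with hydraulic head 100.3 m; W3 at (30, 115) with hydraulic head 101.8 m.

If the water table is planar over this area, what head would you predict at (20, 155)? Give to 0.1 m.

With h = a·x + b·y + c and W1 as origin, the differences give:
  10·a + 15·b = +0.4
  10·a + 80·b = +1.9
Eliminate b (×80 and ×15, subtract): 650·a = 3.50 → a = ∂h/∂x = +0.005385
Back-substitute: b = ∂h/∂y = +0.02308.
h(20, 155) = 99.9 + (+0.005385)·(0) + (+0.02308)·(120) = 99.9 +0.000 +2.769 = 102.669 m.

102.7 m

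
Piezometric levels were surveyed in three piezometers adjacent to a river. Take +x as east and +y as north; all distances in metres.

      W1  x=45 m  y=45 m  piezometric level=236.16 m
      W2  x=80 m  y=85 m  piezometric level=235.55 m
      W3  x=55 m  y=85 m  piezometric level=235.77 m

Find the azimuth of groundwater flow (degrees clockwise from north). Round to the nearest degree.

With h = a·x + b·y + c and W1 as origin, the differences give:
  35·a + 40·b = -0.61
  10·a + 40·b = -0.39
Eliminate b (×40 and ×40, subtract): 1000·a = -8.800 → a = ∂h/∂x = -0.008800
Back-substitute: b = ∂h/∂y = -0.007550.
Flow direction (−∇h) has components (+0.008800 E, +0.007550 N).
Azimuth = atan2(E, N) = atan2(+0.008800, +0.007550) = 49.4° ≈ 049°.

049°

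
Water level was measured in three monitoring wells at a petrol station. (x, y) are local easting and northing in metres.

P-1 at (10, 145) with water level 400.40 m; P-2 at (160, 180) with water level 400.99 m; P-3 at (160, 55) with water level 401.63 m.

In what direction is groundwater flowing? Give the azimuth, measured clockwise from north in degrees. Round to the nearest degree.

Taking P-1 as reference: P-2−P-1 = (150, 35, +0.59); P-3−P-1 = (150, -90, +1.23).
Determinant of the coordinate differences = 150·(-90) − 150·35 = -18750.
∂h/∂x = [(+0.59)·(-90) − (+1.23)·35] / -18750 = +0.005128
∂h/∂y = [150·(+1.23) − 150·(+0.59)] / -18750 = -0.005120
Flow direction (−∇h) has components (-0.005128 E, +0.005120 N).
Azimuth = atan2(E, N) = atan2(-0.005128, +0.005120) = 315.0° ≈ 315°.

315°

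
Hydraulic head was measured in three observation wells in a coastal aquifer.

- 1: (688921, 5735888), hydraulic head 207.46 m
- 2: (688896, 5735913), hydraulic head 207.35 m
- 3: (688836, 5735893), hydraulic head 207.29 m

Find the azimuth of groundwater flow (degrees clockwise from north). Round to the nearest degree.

With h = a·x + b·y + c and 1 as origin, the differences give:
  (-25)·a + 25·b = -0.11
  (-85)·a + 5·b = -0.17
Eliminate b (×5 and ×25, subtract): 2000·a = 3.700 → a = ∂h/∂x = +0.001850
Back-substitute: b = ∂h/∂y = -0.002550.
Flow direction (−∇h) has components (-0.001850 E, +0.002550 N).
Azimuth = atan2(E, N) = atan2(-0.001850, +0.002550) = 324.0° ≈ 324°.

324°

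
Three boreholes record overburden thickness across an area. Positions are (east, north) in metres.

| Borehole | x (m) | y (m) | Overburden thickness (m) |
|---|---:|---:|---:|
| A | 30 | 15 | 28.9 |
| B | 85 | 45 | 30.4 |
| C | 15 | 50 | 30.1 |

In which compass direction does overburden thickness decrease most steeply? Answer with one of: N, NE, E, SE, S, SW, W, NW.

S

Three-point gradient (reference A): Δ to B = (55, 30, +1.5), Δ to C = (-15, 35, +1.2).
∂d/∂x = +0.006947, ∂d/∂y = +0.03726 (det = 2375).
Steepest decrease is along −∇f = (-0.006947 E, -0.03726 N) → south.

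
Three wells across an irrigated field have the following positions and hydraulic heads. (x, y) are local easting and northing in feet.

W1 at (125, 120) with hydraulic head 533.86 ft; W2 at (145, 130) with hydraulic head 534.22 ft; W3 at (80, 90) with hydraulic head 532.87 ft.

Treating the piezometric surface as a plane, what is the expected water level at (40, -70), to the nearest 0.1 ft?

Differences from W1: to W2 (Δx, Δy, Δh) = (20, 10, +0.36); to W3 = (-45, -30, -0.99).
Solve a·Δx + b·Δy = Δh: det = 20·(-30) − (-45)·10 = -150.
∂h/∂x = [(+0.36)·(-30) − (-0.99)·10] / -150 = +0.006000
∂h/∂y = [20·(-0.99) − (-45)·(+0.36)] / -150 = +0.02400
h(40, -70) = 533.86 + (+0.006000)·(-85) + (+0.02400)·(-190) = 533.86 -0.510 -4.560 = 528.790 ft.

528.8 ft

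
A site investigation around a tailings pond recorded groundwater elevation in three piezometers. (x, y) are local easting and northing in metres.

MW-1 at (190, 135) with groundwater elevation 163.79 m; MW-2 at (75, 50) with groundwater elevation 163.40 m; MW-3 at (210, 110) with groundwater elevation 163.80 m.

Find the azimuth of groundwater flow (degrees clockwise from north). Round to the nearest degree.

238°

With h = a·x + b·y + c and MW-1 as origin, the differences give:
  (-115)·a + (-85)·b = -0.39
  20·a + (-25)·b = +0.01
Eliminate b (×(-25) and ×(-85), subtract): 4575·a = 10.600 → a = ∂h/∂x = +0.002317
Back-substitute: b = ∂h/∂y = +0.001454.
Flow direction (−∇h) has components (-0.002317 E, -0.001454 N).
Azimuth = atan2(E, N) = atan2(-0.002317, -0.001454) = 237.9° ≈ 238°.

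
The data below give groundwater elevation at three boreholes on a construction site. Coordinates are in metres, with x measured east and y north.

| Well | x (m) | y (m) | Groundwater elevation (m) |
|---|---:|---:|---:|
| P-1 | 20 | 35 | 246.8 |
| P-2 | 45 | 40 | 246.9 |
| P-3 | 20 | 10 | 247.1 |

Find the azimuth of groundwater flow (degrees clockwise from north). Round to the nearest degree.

Differences from P-1: to P-2 (Δx, Δy, Δh) = (25, 5, +0.1); to P-3 = (0, -25, +0.3).
Determinant of the coordinate differences = 25·(-25) − 0·5 = -625.
∂h/∂x = [(+0.1)·(-25) − (+0.3)·5] / -625 = +0.006400
∂h/∂y = [25·(+0.3) − 0·(+0.1)] / -625 = -0.01200
Flow direction (−∇h) has components (-0.006400 E, +0.01200 N).
Azimuth = atan2(E, N) = atan2(-0.006400, +0.01200) = 331.9° ≈ 332°.

332°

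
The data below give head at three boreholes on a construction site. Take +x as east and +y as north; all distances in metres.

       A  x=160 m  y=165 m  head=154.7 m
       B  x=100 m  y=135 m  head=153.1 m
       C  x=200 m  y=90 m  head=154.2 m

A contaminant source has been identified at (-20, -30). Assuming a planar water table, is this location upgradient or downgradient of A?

Differences from A: to B (Δx, Δy, Δh) = (-60, -30, -1.6); to C = (40, -75, -0.5).
Determinant of the coordinate differences = (-60)·(-75) − 40·(-30) = 5700.
∂h/∂x = [(-1.6)·(-75) − (-0.5)·(-30)] / 5700 = +0.01842
∂h/∂y = [(-60)·(-0.5) − 40·(-1.6)] / 5700 = +0.01649
Head at (-20, -30) = 154.7 + (+0.01842)·(-180) + (+0.01649)·(-195) = 148.17 m.
That is lower than the 154.7 m at A, so the point is downgradient.

downgradient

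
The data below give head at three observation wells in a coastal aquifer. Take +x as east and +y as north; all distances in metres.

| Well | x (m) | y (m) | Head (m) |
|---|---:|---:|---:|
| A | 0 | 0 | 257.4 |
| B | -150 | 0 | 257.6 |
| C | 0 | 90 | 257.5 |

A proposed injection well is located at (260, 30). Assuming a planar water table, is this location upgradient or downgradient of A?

∂h/∂x = (257.6 − 257.4) / (-150 − 0) = -0.001333
∂h/∂y = (257.5 − 257.4) / (90 − 0) = +0.001111
Head at (260, 30) = 257.4 + (-0.001333)·(260) + (+0.001111)·(30) = 257.09 m.
That is lower than the 257.4 m at A, so the point is downgradient.

downgradient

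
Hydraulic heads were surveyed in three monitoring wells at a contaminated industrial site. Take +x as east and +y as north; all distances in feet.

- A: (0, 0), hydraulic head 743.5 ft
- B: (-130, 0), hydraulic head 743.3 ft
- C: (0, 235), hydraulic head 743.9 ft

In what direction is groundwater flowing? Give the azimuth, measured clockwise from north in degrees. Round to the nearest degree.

222°

∂h/∂x = (743.3 − 743.5) / (-130 − 0) = +0.001538
∂h/∂y = (743.9 − 743.5) / (235 − 0) = +0.001702
Flow direction (−∇h) has components (-0.001538 E, -0.001702 N).
Azimuth = atan2(E, N) = atan2(-0.001538, -0.001702) = 222.1° ≈ 222°.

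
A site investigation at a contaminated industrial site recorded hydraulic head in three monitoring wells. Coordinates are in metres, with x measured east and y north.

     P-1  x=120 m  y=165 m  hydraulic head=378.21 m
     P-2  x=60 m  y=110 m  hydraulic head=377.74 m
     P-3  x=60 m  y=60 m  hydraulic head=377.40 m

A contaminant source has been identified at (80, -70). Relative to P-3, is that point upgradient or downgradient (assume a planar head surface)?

Three-point gradient (reference P-1): Δ to P-2 = (-60, -55, -0.47), Δ to P-3 = (-60, -105, -0.81).
∂h/∂x = +0.001600, ∂h/∂y = +0.006800 (det = 3000).
Head at (80, -70) = 378.21 + (+0.001600)·(-40) + (+0.006800)·(-235) = 376.55 m.
That is lower than the 377.40 m at P-3, so the point is downgradient.

downgradient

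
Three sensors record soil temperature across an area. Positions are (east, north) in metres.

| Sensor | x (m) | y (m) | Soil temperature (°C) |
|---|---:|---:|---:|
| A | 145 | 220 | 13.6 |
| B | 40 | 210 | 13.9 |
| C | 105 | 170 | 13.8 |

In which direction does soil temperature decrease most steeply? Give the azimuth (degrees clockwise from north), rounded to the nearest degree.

055°

With T = a·x + b·y + c and A as origin, the differences give:
  (-105)·a + (-10)·b = +0.3
  (-40)·a + (-50)·b = +0.2
Eliminate b (×(-50) and ×(-10), subtract): 4850·a = -13.00 → a = ∂T/∂x = -0.002680
Back-substitute: b = ∂T/∂y = -0.001856.
Steepest decrease is along −∇f: components (+0.002680 E, +0.001856 N).
Azimuth = atan2(+0.002680, +0.001856) = 55.3° ≈ 055°.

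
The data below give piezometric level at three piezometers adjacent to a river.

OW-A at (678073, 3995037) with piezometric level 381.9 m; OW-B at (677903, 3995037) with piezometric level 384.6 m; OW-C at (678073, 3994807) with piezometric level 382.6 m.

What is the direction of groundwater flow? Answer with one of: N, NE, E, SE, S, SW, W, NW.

E

∂h/∂x = (384.6 − 381.9) / (677903 − 678073) = -0.01588
∂h/∂y = (382.6 − 381.9) / (3994807 − 3995037) = -0.003043
Flow = −∇h = (+0.01588 east, +0.003043 north), which points east.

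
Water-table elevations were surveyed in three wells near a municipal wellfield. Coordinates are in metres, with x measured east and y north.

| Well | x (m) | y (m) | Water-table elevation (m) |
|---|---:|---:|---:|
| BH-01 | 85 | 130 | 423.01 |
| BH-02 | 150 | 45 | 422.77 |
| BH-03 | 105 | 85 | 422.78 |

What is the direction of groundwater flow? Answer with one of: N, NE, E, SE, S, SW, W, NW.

Taking BH-01 as reference: BH-02−BH-01 = (65, -85, -0.24); BH-03−BH-01 = (20, -45, -0.23).
Solve a·Δx + b·Δy = Δh: det = 65·(-45) − 20·(-85) = -1225.
∂h/∂x = [(-0.24)·(-45) − (-0.23)·(-85)] / -1225 = +0.007143
∂h/∂y = [65·(-0.23) − 20·(-0.24)] / -1225 = +0.008286
Flow = −∇h = (-0.007143 east, -0.008286 north), which points southwest.

SW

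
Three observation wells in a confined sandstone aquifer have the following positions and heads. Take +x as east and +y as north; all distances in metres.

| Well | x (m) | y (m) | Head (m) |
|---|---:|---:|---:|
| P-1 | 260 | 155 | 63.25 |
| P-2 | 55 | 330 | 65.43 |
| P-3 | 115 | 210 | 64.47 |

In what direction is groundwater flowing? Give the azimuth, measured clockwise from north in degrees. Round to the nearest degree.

Differences from P-1: to P-2 (Δx, Δy, Δh) = (-205, 175, +2.18); to P-3 = (-145, 55, +1.22).
Determinant of the coordinate differences = (-205)·55 − (-145)·175 = 14100.
∂h/∂x = [(+2.18)·55 − (+1.22)·175] / 14100 = -0.006638
∂h/∂y = [(-205)·(+1.22) − (-145)·(+2.18)] / 14100 = +0.004681
Flow direction (−∇h) has components (+0.006638 E, -0.004681 N).
Azimuth = atan2(E, N) = atan2(+0.006638, -0.004681) = 125.2° ≈ 125°.

125°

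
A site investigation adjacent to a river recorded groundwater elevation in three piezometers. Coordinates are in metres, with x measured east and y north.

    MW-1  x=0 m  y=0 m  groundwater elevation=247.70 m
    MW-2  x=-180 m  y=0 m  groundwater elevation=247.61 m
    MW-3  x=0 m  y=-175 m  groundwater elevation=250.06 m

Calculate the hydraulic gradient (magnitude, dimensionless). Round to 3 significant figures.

∂h/∂x = (247.61 − 247.70) / (-180 − 0) = +0.0005000
∂h/∂y = (250.06 − 247.70) / (-175 − 0) = -0.01349
|∇h| = √(0.0005000² + -0.01349²) = 0.0135

0.0135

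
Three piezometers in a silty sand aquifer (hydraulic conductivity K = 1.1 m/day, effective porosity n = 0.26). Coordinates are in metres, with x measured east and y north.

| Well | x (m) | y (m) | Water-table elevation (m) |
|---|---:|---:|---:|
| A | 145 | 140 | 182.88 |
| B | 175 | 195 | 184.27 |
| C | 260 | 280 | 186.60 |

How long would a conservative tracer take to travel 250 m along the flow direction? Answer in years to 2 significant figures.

7.0 years

Taking A as reference: B−A = (30, 55, +1.39); C−A = (115, 140, +3.72).
Determinant of the coordinate differences = 30·140 − 115·55 = -2125.
∂h/∂x = [(+1.39)·140 − (+3.72)·55] / -2125 = +0.004706
∂h/∂y = [30·(+3.72) − 115·(+1.39)] / -2125 = +0.02271
|∇h| = √(0.004706² + 0.02271²) = 0.02319
Seepage velocity v = K·i/n = 1.1 × 0.02319 / 0.26 = 0.09811 m/day.
t = 250 / 0.09811 = 2548 days = 6.98 years.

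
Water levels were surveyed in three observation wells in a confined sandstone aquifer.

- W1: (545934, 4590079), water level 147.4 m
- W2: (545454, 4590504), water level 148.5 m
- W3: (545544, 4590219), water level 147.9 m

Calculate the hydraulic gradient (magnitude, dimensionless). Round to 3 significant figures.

With h = a·x + b·y + c and W1 as origin, the differences give:
  (-480)·a + 425·b = +1.1
  (-390)·a + 140·b = +0.5
Eliminate b (×140 and ×425, subtract): 98550·a = -58.50 → a = ∂h/∂x = -0.0005936
Back-substitute: b = ∂h/∂y = +0.001918.
|∇h| = √(-0.0005936² + 0.001918²) = 0.002008

0.00201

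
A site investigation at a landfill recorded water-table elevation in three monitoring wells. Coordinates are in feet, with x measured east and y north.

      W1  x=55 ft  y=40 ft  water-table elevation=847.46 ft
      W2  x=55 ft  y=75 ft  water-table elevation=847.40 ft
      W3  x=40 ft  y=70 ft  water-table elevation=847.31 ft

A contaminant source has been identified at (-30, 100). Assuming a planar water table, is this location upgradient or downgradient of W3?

With h = a·x + b·y + c and W1 as origin, the differences give:
  0·a + 35·b = -0.06
  (-15)·a + 30·b = -0.15
Eliminate b (×30 and ×35, subtract): 525·a = 3.450 → a = ∂h/∂x = +0.006571
Back-substitute: b = ∂h/∂y = -0.001714.
Head at (-30, 100) = 847.46 + (+0.006571)·(-85) + (-0.001714)·(60) = 846.80 ft.
That is lower than the 847.31 ft at W3, so the point is downgradient.

downgradient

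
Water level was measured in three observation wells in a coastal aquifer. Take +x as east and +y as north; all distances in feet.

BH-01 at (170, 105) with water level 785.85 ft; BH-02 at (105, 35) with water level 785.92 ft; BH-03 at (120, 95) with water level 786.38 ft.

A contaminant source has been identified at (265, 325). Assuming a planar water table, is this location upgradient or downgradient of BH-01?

With h = a·x + b·y + c and BH-01 as origin, the differences give:
  (-65)·a + (-70)·b = +0.07
  (-50)·a + (-10)·b = +0.53
Eliminate b (×(-10) and ×(-70), subtract): -2850·a = 36.400 → a = ∂h/∂x = -0.01277
Back-substitute: b = ∂h/∂y = +0.01086.
Head at (265, 325) = 785.85 + (-0.01277)·(95) + (+0.01086)·(220) = 787.03 ft.
That is higher than the 785.85 ft at BH-01, so the point is upgradient.

upgradient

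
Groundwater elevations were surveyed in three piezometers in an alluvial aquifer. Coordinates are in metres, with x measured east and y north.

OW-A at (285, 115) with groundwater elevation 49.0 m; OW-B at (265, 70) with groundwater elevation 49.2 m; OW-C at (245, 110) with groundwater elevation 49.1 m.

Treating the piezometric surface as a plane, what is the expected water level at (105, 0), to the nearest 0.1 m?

49.8 m

Differences from OW-A: to OW-B (Δx, Δy, Δh) = (-20, -45, +0.2); to OW-C = (-40, -5, +0.1).
Determinant of the coordinate differences = (-20)·(-5) − (-40)·(-45) = -1700.
∂h/∂x = [(+0.2)·(-5) − (+0.1)·(-45)] / -1700 = -0.002059
∂h/∂y = [(-20)·(+0.1) − (-40)·(+0.2)] / -1700 = -0.003529
h(105, 0) = 49.0 + (-0.002059)·(-180) + (-0.003529)·(-115) = 49.0 +0.371 +0.406 = 49.776 m.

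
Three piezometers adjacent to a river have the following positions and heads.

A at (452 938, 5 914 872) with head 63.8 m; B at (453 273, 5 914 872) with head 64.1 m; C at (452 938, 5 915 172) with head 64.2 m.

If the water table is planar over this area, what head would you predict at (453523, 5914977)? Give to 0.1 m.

64.5 m

∂h/∂x = (64.1 − 63.8) / (453273 − 452938) = +0.0008955
∂h/∂y = (64.2 − 63.8) / (5915172 − 5914872) = +0.001333
h(453523, 5914977) = 63.8 + (+0.0008955)·(585) + (+0.001333)·(105) = 63.8 +0.524 +0.140 = 64.464 m.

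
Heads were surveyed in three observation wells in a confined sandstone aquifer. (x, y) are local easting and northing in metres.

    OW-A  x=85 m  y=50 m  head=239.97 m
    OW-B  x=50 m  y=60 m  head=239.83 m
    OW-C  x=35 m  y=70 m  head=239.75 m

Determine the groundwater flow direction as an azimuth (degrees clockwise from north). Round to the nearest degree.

With h = a·x + b·y + c and OW-A as origin, the differences give:
  (-35)·a + 10·b = -0.14
  (-50)·a + 20·b = -0.22
Eliminate b (×20 and ×10, subtract): -200·a = -0.600 → a = ∂h/∂x = +0.003000
Back-substitute: b = ∂h/∂y = -0.003500.
Flow direction (−∇h) has components (-0.003000 E, +0.003500 N).
Azimuth = atan2(E, N) = atan2(-0.003000, +0.003500) = 319.4° ≈ 319°.

319°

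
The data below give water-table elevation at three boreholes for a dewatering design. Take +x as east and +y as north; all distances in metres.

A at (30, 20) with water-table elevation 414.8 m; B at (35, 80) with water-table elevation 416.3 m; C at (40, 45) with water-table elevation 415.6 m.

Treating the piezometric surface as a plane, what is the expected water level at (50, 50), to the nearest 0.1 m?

With h = a·x + b·y + c and A as origin, the differences give:
  5·a + 60·b = +1.5
  10·a + 25·b = +0.8
Eliminate b (×25 and ×60, subtract): -475·a = -10.50 → a = ∂h/∂x = +0.02211
Back-substitute: b = ∂h/∂y = +0.02316.
h(50, 50) = 414.8 + (+0.02211)·(20) + (+0.02316)·(30) = 414.8 +0.442 +0.695 = 415.937 m.

415.9 m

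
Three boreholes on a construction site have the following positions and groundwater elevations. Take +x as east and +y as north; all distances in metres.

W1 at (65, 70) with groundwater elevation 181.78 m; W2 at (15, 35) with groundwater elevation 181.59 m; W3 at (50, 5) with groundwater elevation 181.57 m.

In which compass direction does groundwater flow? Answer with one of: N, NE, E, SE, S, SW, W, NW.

With h = a·x + b·y + c and W1 as origin, the differences give:
  (-50)·a + (-35)·b = -0.19
  (-15)·a + (-65)·b = -0.21
Eliminate b (×(-65) and ×(-35), subtract): 2725·a = 5.000 → a = ∂h/∂x = +0.001835
Back-substitute: b = ∂h/∂y = +0.002807.
Flow = −∇h = (-0.001835 east, -0.002807 north), which points southwest.

SW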